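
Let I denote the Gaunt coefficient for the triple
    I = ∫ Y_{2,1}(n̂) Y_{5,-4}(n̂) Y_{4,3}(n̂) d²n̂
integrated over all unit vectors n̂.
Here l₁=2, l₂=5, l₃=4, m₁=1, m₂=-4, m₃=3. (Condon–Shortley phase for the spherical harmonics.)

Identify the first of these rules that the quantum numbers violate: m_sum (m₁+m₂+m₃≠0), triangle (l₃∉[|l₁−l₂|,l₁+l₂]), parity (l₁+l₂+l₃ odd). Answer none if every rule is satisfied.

m₁+m₂+m₃ = 1 − 4 + 3 = 0  ✓
triangle: |2−5|=3 ≤ l₃=4 ≤ 2+5=7  ✓
parity: l₁+l₂+l₃ = 11 is odd  ✗

parity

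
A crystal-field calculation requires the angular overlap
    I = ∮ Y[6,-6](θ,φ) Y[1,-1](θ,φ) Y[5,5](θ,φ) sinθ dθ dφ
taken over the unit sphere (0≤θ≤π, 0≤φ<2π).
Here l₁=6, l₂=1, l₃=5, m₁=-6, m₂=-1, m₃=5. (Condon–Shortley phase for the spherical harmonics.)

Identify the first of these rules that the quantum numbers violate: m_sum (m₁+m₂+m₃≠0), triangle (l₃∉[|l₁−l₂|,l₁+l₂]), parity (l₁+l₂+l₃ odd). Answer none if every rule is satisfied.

m_sum

Σmᵢ = -2  ✗
l₃∈[|l₁−l₂|,l₁+l₂]=[5,7], have l₃=5
Σlᵢ = 12 ⇒ even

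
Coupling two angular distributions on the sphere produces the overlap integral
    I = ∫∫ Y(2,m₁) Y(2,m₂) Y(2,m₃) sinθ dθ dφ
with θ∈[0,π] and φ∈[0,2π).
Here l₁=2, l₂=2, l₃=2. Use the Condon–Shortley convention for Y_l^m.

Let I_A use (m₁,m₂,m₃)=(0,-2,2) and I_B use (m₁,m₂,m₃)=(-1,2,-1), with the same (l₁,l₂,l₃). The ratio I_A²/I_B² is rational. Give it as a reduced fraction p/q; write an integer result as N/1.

2/3

Same 2,2,2: normalisation and zero-m 3j drop out of the ratio.
A: Δ: 2! 2! 2! / 7! → 1/630; sum: t=0:+1/8 = 1/8; 3j²(2 2 2; 0 -2 2) = Δ·Π!·Σ² = 2/35  (sign +1)
B: Δ: 2! 2! 2! / 7! → 1/630; sum: t=2:+1/4 = 1/4; 3j²(2 2 2; -1 2 -1) = Δ·Π!·Σ² = 3/35  (sign -1)
I_A²/I_B² = (2/35)/(3/35) = 2/3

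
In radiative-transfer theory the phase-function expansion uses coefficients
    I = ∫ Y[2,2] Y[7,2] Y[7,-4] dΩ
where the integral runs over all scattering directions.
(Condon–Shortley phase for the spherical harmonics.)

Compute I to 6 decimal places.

m-sum 0 ✓  L=16 even ✓  5≤7≤9 ✓
Π(2lᵢ+1) = 5×15×15 = 1125
triangle coeff Δ(2,7,7) = 1/185640
Σ_t [0,2]: t=0:+1/2419200 t=1:−1/518400 t=2:+1/2419200 = -1/907200
(3j)²=56/3315 [(2 7 7; 0 0 0)], sign=+1
Σ_t [0,0]: t=0:+1/8709120 = 1/8709120
(3j)²=55/3094 [(2 7 7; 2 2 -4)], sign=-1
⇒ 4πI² = 16500/48841
I = (-1)√(16500/48841/(4π)) = -0.16396259

-0.163963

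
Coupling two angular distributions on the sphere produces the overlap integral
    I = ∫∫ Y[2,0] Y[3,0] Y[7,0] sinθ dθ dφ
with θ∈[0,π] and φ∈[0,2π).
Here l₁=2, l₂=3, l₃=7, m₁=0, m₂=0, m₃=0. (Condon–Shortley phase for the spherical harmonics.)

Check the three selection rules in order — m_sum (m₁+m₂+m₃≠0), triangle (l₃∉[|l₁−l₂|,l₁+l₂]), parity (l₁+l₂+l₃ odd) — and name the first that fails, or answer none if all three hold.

triangle

azimuthal sum: 0 + 0 + 0 = 0  ✓
1 ≤ 7 ≤ 5 (triangle on l)  ✗
L = 2 + 3 + 7 = 12 (even)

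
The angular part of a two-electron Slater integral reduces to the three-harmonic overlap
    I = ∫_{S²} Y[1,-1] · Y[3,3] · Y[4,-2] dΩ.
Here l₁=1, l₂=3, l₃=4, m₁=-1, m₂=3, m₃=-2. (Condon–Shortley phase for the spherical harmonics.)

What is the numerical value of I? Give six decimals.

Rules hold: Σm=0, L=8 even, 2≤4≤4.
N = 3·7·9 = 189
Δ = 0!·2!·6!/9! = 1/252
Racah Σ t=0..0: t=0:+1/36 = 1/36
⇒ 3j(1 3 4; 0 0 0)² = 4/63, sgn +1
Racah Σ t=0..0: t=0:+1/1440 = 1/1440
⇒ 3j(1 3 4; -1 3 -2)² = 1/252, sgn +1
4πI² = N·(3j₀)²·(3jₘ)² = 1/21
I = +1·√(0.047619/4π) = 0.06155813

0.061558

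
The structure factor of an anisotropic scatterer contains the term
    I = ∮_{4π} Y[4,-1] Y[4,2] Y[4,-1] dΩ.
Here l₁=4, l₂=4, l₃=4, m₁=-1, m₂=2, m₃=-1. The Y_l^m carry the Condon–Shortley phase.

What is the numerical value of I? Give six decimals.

Rules hold: Σm=0, L=12 even, 0≤4≤8.
N = 9·9·9 = 729
Δ = 4!·4!·4!/13! = 1/450450
Racah Σ t=0..4: t=0:+1/13824 t=1:−1/216 t=2:+1/64 t=3:−1/216 t=4:+1/13824 = 5/768
⇒ 3j(4 4 4; 0 0 0)² = 18/1001, sgn +1
Racah Σ t=2..4: t=2:+1/576 t=3:−1/144 t=4:+1/576 = -1/288
⇒ 3j(4 4 4; -1 2 -1)² = 20/1001, sgn +1
4πI² = N·(3j₀)²·(3jₘ)² = 262440/1002001
I = +1·√(0.261916/4π) = 0.14436968

0.144370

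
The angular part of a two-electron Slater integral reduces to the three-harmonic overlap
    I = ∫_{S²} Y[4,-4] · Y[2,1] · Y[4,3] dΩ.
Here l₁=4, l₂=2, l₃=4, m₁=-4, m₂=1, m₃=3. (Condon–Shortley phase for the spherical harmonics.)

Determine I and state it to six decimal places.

0.198645

Checks pass: Σm=0; 10 even; l₃=4∈[2,6].
(2·4+1)(2·2+1)(2·4+1) = 405
Δ: 2! 6! 2! / 11! → 1/13860
sum: t=0:+1/192 t=1:−1/36 t=2:+1/192 = -5/288
3j²(4 2 4; 0 0 0) = Δ·Π!·Σ² = 20/693  (sign -1)
sum: t=2:+1/1440 = 1/1440
3j²(4 2 4; -4 1 3) = Δ·Π!·Σ² = 7/165  (sign -1)
combine: 4πI² = 405·20/693·7/165 = 60/121
take √, sign +1: I = 0.19864517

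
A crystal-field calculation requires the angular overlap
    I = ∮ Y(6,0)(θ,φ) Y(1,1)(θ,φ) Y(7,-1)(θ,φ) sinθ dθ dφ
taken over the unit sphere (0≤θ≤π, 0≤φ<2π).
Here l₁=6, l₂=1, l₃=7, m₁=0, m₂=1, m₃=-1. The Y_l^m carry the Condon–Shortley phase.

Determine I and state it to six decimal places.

Checks pass: Σm=0; 14 even; l₃=7∈[5,7].
(2·6+1)(2·1+1)(2·7+1) = 585
Δ: 0! 12! 2! / 15! → 1/1365
sum: t=0:+1/518400 = 1/518400
3j²(6 1 7; 0 0 0) = Δ·Π!·Σ² = 7/195  (sign -1)
sum: t=0:+1/1036800 = 1/1036800
3j²(6 1 7; 0 1 -1) = Δ·Π!·Σ² = 4/195  (sign +1)
combine: 4πI² = 585·7/195·4/195 = 28/65
take √, sign -1: I = -0.18514731

-0.185147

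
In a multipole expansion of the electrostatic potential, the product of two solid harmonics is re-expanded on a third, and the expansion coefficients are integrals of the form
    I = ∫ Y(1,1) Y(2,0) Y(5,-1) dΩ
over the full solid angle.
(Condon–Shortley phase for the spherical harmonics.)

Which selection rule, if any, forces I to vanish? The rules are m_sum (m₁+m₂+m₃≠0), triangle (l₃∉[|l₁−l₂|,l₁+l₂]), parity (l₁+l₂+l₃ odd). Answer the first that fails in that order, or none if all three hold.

triangle

Σmᵢ = 0  ✓
l₃∈[|l₁−l₂|,l₁+l₂]=[1,3], have l₃=5  ✗
Σlᵢ = 8 ⇒ even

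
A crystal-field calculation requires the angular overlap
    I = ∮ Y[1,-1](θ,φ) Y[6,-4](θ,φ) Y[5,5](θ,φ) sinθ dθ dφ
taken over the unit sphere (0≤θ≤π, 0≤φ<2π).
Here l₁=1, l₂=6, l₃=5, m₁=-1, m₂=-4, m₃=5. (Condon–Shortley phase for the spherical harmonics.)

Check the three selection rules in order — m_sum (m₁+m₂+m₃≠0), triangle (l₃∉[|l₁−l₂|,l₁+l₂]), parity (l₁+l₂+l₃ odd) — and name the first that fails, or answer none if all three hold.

azimuthal sum: -1 − 4 + 5 = 0  ✓
5 ≤ 5 ≤ 7 (triangle on l)  ✓
L = 1 + 6 + 5 = 12 (even)  ✓

none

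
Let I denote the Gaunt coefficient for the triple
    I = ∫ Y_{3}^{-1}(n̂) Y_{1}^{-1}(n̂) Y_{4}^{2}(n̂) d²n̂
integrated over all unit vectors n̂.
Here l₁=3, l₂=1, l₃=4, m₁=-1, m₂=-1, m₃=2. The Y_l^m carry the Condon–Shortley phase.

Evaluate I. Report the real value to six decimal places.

Checks pass: Σm=0; 8 even; l₃=4∈[2,4].
(2·3+1)(2·1+1)(2·4+1) = 189
Δ: 0! 6! 2! / 9! → 1/252
sum: t=0:+1/36 = 1/36
3j²(3 1 4; 0 0 0) = Δ·Π!·Σ² = 4/63  (sign +1)
sum: t=0:+1/96 = 1/96
3j²(3 1 4; -1 -1 2) = Δ·Π!·Σ² = 5/84  (sign +1)
combine: 4πI² = 189·4/63·5/84 = 5/7
take √, sign +1: I = 0.23841361

0.238414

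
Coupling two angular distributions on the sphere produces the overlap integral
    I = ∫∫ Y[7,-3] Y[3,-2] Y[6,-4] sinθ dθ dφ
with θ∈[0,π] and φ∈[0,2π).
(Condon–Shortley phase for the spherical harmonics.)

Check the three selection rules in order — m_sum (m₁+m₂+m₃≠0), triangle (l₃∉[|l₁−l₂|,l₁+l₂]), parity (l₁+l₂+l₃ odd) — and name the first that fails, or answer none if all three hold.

Σmᵢ = -9  ✗
l₃∈[|l₁−l₂|,l₁+l₂]=[4,10], have l₃=6
Σlᵢ = 16 ⇒ even

m_sum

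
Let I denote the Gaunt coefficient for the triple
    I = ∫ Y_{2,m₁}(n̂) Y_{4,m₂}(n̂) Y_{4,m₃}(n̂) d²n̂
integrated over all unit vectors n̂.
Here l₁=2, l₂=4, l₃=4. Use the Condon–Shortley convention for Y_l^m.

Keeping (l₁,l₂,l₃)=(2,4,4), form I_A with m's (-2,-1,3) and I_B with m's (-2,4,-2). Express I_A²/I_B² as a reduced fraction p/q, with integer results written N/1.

9/4

Same 2,4,4: normalisation and zero-m 3j drop out of the ratio.
A: Δ: 2! 2! 6! / 11! → 1/13860; sum: t=2:+1/480 = 1/480; 3j²(2 4 4; -2 -1 3) = Δ·Π!·Σ² = 3/110  (sign -1)
B: Δ: 2! 2! 6! / 11! → 1/13860; sum: t=2:+1/2880 = 1/2880; 3j²(2 4 4; -2 4 -2) = Δ·Π!·Σ² = 2/165  (sign +1)
I_A²/I_B² = (3/110)/(2/165) = 9/4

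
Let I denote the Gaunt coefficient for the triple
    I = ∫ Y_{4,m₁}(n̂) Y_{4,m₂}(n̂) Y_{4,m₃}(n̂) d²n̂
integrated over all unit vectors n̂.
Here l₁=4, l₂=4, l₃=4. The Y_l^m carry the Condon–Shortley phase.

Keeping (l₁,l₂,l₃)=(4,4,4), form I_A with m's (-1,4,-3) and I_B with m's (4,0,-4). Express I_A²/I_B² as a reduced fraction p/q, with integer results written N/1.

5/2

Shared (l₁,l₂,l₃)=(4,4,4): N and (l;000)² cancel in I_A²/I_B².
A: Δ = 4!·4!·4!/13! = 1/450450; Racah Σ t=4..4: t=4:+1/3456 = 1/3456; ⇒ 3j(4 4 4; -1 4 -3)² = 35/1287, sgn -1
B: Δ = 4!·4!·4!/13! = 1/450450; Racah Σ t=0..0: t=0:+1/13824 = 1/13824; ⇒ 3j(4 4 4; 4 0 -4)² = 14/1287, sgn +1
I_A²/I_B² = (35/1287)/(14/1287) = 5/2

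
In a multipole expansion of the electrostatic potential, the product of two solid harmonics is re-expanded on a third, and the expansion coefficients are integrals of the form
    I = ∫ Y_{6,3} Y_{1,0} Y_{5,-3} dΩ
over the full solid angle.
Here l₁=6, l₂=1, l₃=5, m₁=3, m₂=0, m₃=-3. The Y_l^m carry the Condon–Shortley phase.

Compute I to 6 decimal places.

-0.212310

m-sum 0 ✓  L=12 even ✓  5≤5≤7 ✓
Π(2lᵢ+1) = 13×3×11 = 429
triangle coeff Δ(6,1,5) = 1/858
Σ_t [1,1]: t=1:−1/14400 = -1/14400
(3j)²=6/143 [(6 1 5; 0 0 0)], sign=+1
Σ_t [1,1]: t=1:−1/80640 = -1/80640
(3j)²=9/286 [(6 1 5; 3 0 -3)], sign=-1
⇒ 4πI² = 81/143
I = (-1)√(81/143/(4π)) = -0.21230956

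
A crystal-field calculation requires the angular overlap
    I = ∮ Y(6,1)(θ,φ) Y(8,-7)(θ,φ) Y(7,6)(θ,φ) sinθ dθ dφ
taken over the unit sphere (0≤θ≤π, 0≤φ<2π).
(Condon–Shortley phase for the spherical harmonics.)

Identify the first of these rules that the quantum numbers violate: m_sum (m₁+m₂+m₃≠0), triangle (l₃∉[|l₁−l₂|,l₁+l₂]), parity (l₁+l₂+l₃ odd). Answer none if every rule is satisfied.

azimuthal sum: 1 − 7 + 6 = 0  ✓
2 ≤ 7 ≤ 14 (triangle on l)  ✓
L = 6 + 8 + 7 = 21 (odd)  ✗

parity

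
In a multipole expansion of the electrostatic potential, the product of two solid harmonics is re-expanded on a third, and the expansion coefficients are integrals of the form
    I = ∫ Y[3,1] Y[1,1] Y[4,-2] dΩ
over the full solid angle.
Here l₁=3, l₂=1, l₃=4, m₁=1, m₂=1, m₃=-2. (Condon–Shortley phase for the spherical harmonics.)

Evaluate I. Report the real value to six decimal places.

0.238414

Rules hold: Σm=0, L=8 even, 2≤4≤4.
N = 7·3·9 = 189
Δ = 0!·6!·2!/9! = 1/252
Racah Σ t=0..0: t=0:+1/36 = 1/36
⇒ 3j(3 1 4; 0 0 0)² = 4/63, sgn +1
Racah Σ t=0..0: t=0:+1/96 = 1/96
⇒ 3j(3 1 4; 1 1 -2)² = 5/84, sgn +1
4πI² = N·(3j₀)²·(3jₘ)² = 5/7
I = +1·√(0.714286/4π) = 0.23841361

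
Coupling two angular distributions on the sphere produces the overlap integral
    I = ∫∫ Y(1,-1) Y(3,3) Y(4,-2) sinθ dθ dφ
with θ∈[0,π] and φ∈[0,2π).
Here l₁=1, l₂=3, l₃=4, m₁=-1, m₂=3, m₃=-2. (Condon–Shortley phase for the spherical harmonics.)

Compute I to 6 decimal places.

0.061558

m-sum 0 ✓  L=8 even ✓  2≤4≤4 ✓
Π(2lᵢ+1) = 3×7×9 = 189
triangle coeff Δ(1,3,4) = 1/252
Σ_t [0,0]: t=0:+1/36 = 1/36
(3j)²=4/63 [(1 3 4; 0 0 0)], sign=+1
Σ_t [0,0]: t=0:+1/1440 = 1/1440
(3j)²=1/252 [(1 3 4; -1 3 -2)], sign=+1
⇒ 4πI² = 1/21
I = (+1)√(1/21/(4π)) = 0.06155813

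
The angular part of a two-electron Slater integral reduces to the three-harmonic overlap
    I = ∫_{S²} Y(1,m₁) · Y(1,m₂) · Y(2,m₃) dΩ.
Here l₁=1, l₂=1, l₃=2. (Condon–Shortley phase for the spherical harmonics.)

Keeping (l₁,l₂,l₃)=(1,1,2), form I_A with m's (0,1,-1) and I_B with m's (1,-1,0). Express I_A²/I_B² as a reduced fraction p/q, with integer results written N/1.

l's match ⇒ only the (l;m) 3-j factors differ between A and B.
A: triangle coeff Δ(1,1,2) = 1/30; Σ_t [0,0]: t=0:+1/2 = 1/2; (3j)²=1/10 [(1 1 2; 0 1 -1)], sign=-1
B: triangle coeff Δ(1,1,2) = 1/30; Σ_t [0,0]: t=0:+1/4 = 1/4; (3j)²=1/30 [(1 1 2; 1 -1 0)], sign=+1
I_A²/I_B² = (1/10)/(1/30) = 3/1

3/1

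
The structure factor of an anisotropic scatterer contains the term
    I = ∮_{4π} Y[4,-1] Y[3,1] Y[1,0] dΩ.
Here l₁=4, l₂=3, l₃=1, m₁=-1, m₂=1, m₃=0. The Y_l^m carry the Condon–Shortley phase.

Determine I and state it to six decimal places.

-0.238414

Checks pass: Σm=0; 8 even; l₃=1∈[1,7].
(2·4+1)(2·3+1)(2·1+1) = 189
Δ: 6! 2! 0! / 9! → 1/252
sum: t=3:−1/36 = -1/36
3j²(4 3 1; 0 0 0) = Δ·Π!·Σ² = 4/63  (sign +1)
sum: t=4:+1/48 = 1/48
3j²(4 3 1; -1 1 0) = Δ·Π!·Σ² = 5/84  (sign -1)
combine: 4πI² = 189·4/63·5/84 = 5/7
take √, sign -1: I = -0.23841361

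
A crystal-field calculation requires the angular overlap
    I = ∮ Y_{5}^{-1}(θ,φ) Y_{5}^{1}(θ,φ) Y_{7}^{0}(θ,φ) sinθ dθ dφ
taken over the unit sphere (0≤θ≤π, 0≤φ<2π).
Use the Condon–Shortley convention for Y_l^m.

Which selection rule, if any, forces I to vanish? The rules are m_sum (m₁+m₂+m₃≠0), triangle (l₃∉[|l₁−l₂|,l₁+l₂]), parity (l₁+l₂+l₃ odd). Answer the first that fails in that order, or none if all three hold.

azimuthal sum: -1 + 1 + 0 = 0  ✓
0 ≤ 7 ≤ 10 (triangle on l)  ✓
L = 5 + 5 + 7 = 17 (odd)  ✗

parity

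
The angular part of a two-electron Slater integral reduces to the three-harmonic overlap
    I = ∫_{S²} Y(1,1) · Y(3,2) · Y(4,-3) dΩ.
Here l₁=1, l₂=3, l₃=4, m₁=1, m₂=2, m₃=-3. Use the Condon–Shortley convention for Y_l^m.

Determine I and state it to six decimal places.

m-sum 0 ✓  L=8 even ✓  2≤4≤4 ✓
Π(2lᵢ+1) = 3×7×9 = 189
triangle coeff Δ(1,3,4) = 1/252
Σ_t [0,0]: t=0:+1/36 = 1/36
(3j)²=4/63 [(1 3 4; 0 0 0)], sign=+1
Σ_t [0,0]: t=0:+1/240 = 1/240
(3j)²=1/12 [(1 3 4; 1 2 -3)], sign=-1
⇒ 4πI² = 1/1
I = (-1)√(1/1/(4π)) = -0.28209479

-0.282095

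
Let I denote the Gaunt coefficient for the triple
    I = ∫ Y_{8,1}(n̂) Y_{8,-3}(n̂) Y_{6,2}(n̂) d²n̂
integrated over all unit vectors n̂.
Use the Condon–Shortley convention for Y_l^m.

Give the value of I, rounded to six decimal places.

Rules hold: Σm=0, L=22 even, 0≤6≤16.
N = 17·17·13 = 3757
Δ = 10!·6!·6!/23! = 1/13742520792
Racah Σ t=2..8: t=2:+1/41803776000 t=3:−1/435456000 t=4:+1/39813120 t=5:−1/18662400 t=6:+1/39813120 t=7:−1/435456000 t=8:+1/41803776000 = -11/1393459200
⇒ 3j(8 8 6; 0 0 0)² = 600/96577, sgn -1
Racah Σ t=1..5: t=1:−1/12541132800 t=2:+1/348364800 t=3:−1/69672960 t=4:+1/74649600 t=5:−1/497664000 = -11/62705664000
⇒ 3j(8 8 6; 1 -3 2)² = 11/579462, sgn -1
4πI² = N·(3j₀)²·(3jₘ)² = 1100/2482597
I = +1·√(0.000443084/4π) = 0.00593797

0.005938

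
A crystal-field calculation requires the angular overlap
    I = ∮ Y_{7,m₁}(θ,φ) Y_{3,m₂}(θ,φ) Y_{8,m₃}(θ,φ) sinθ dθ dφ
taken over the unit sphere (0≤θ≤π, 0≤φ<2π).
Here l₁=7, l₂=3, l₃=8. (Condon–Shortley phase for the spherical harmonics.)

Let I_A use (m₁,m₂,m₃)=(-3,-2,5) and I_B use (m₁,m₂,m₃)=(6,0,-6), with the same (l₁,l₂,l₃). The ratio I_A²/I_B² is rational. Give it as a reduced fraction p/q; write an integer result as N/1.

Shared (l₁,l₂,l₃)=(7,3,8): N and (l;000)² cancel in I_A²/I_B².
A: Δ = 2!·12!·4!/19! = 1/5290740; Racah Σ t=0..1: t=0:+1/87091200 t=1:−1/52254720 = -1/130636800; ⇒ 3j(7 3 8; -3 -2 5)² = 88/20349, sgn +1
B: Δ = 2!·12!·4!/19! = 1/5290740; Racah Σ t=0..1: t=0:+1/479001600 t=1:−1/1916006400 = 1/638668800; ⇒ 3j(7 3 8; 6 0 -6)² = 117/6460, sgn +1
I_A²/I_B² = (88/20349)/(117/6460) = 1760/7371

1760/7371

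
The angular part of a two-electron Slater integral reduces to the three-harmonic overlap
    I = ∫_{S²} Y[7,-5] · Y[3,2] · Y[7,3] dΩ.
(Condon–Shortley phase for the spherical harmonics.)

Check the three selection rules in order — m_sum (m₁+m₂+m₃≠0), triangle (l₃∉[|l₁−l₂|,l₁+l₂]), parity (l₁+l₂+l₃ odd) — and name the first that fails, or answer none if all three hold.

parity

Σmᵢ = 0  ✓
l₃∈[|l₁−l₂|,l₁+l₂]=[4,10], have l₃=7  ✓
Σlᵢ = 17 ⇒ odd  ✗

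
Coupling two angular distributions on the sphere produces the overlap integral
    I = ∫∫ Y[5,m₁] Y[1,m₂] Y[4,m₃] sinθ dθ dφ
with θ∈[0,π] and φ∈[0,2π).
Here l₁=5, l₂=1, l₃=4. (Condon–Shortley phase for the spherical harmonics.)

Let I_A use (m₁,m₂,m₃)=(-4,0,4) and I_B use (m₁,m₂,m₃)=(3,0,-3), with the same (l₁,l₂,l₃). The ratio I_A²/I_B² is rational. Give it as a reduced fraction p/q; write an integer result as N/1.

9/16

l's match ⇒ only the (l;m) 3-j factors differ between A and B.
A: triangle coeff Δ(5,1,4) = 1/495; Σ_t [1,1]: t=1:−1/40320 = -1/40320; (3j)²=1/55 [(5 1 4; -4 0 4)], sign=-1
B: triangle coeff Δ(5,1,4) = 1/495; Σ_t [1,1]: t=1:−1/5040 = -1/5040; (3j)²=16/495 [(5 1 4; 3 0 -3)], sign=+1
I_A²/I_B² = (1/55)/(16/495) = 9/16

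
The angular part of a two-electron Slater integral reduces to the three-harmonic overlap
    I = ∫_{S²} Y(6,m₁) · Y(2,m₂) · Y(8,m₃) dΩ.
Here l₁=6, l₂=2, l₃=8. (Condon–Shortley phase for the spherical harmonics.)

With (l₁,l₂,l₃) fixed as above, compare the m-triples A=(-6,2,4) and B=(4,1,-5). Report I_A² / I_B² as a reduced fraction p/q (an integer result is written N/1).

1/858

Same 6,2,8: normalisation and zero-m 3j drop out of the ratio.
A: Δ: 0! 12! 4! / 17! → 1/30940; sum: t=0:+1/11496038400 = 1/11496038400; 3j²(6 2 8; -6 2 4) = Δ·Π!·Σ² = 1/30940  (sign +1)
B: Δ: 0! 12! 4! / 17! → 1/30940; sum: t=0:+1/43545600 = 1/43545600; 3j²(6 2 8; 4 1 -5) = Δ·Π!·Σ² = 33/1190  (sign -1)
I_A²/I_B² = (1/30940)/(33/1190) = 1/858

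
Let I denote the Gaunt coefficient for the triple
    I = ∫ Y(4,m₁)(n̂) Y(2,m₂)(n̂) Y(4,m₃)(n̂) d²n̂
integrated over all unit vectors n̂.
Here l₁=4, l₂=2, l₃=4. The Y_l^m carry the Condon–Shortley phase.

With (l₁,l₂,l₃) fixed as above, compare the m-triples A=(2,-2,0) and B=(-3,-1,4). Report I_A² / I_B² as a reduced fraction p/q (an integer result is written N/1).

Shared (l₁,l₂,l₃)=(4,2,4): N and (l;000)² cancel in I_A²/I_B².
A: Δ = 2!·6!·2!/11! = 1/13860; Racah Σ t=0..0: t=0:+1/192 = 1/192; ⇒ 3j(4 2 4; 2 -2 0)² = 3/77, sgn +1
B: Δ = 2!·6!·2!/11! = 1/13860; Racah Σ t=1..1: t=1:−1/1440 = -1/1440; ⇒ 3j(4 2 4; -3 -1 4)² = 7/165, sgn -1
I_A²/I_B² = (3/77)/(7/165) = 45/49

45/49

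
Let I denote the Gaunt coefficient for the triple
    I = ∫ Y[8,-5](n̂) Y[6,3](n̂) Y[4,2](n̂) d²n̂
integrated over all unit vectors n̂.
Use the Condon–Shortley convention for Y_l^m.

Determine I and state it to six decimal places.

-0.152323

Rules hold: Σm=0, L=18 even, 2≤4≤14.
N = 17·13·9 = 1989
Δ = 10!·6!·2!/19! = 1/23279256
Racah Σ t=4..6: t=4:+1/1658880 t=5:−1/518400 t=6:+1/1658880 = -1/1382400
⇒ 3j(8 6 4; 0 0 0)² = 504/46189, sgn -1
Racah Σ t=7..9: t=7:−1/43545600 t=8:+1/9676800 t=9:−1/34836480 = 1/19353600
⇒ 3j(8 6 4; -5 3 2)² = 243/18088, sgn +1
4πI² = N·(3j₀)²·(3jₘ)² = 19683/67507
I = -1·√(0.29157/4π) = -0.15232329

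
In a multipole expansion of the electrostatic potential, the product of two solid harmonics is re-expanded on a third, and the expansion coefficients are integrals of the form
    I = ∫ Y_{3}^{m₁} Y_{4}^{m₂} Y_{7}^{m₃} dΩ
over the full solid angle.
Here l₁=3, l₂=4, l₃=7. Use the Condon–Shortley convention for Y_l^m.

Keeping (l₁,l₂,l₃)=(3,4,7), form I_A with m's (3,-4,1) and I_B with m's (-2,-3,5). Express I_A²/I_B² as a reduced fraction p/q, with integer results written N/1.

1/1584

Shared (l₁,l₂,l₃)=(3,4,7): N and (l;000)² cancel in I_A²/I_B².
A: Δ = 0!·6!·8!/15! = 1/45045; Racah Σ t=0..0: t=0:+1/29030400 = 1/29030400; ⇒ 3j(3 4 7; 3 -4 1)² = 1/45045, sgn +1
B: Δ = 0!·6!·8!/15! = 1/45045; Racah Σ t=0..0: t=0:+1/604800 = 1/604800; ⇒ 3j(3 4 7; -2 -3 5)² = 16/455, sgn +1
I_A²/I_B² = (1/45045)/(16/455) = 1/1584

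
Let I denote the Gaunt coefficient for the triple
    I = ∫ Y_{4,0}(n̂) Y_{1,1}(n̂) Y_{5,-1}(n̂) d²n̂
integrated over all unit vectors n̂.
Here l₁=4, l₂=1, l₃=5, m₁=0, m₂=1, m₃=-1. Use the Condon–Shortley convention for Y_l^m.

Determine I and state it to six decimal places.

Checks pass: Σm=0; 10 even; l₃=5∈[3,5].
(2·4+1)(2·1+1)(2·5+1) = 297
Δ: 0! 8! 2! / 11! → 1/495
sum: t=0:+1/576 = 1/576
3j²(4 1 5; 0 0 0) = Δ·Π!·Σ² = 5/99  (sign -1)
sum: t=0:+1/1152 = 1/1152
3j²(4 1 5; 0 1 -1) = Δ·Π!·Σ² = 1/33  (sign +1)
combine: 4πI² = 297·5/99·1/33 = 5/11
take √, sign -1: I = -0.19018827

-0.190188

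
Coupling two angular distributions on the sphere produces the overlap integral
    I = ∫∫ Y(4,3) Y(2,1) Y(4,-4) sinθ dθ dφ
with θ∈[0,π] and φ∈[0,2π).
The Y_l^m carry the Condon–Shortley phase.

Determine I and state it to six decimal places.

m-sum 0 ✓  L=10 even ✓  2≤4≤6 ✓
Π(2lᵢ+1) = 9×5×9 = 405
triangle coeff Δ(4,2,4) = 1/13860
Σ_t [0,2]: t=0:+1/192 t=1:−1/36 t=2:+1/192 = -5/288
(3j)²=20/693 [(4 2 4; 0 0 0)], sign=-1
Σ_t [1,1]: t=1:−1/1440 = -1/1440
(3j)²=7/165 [(4 2 4; 3 1 -4)], sign=-1
⇒ 4πI² = 60/121
I = (+1)√(60/121/(4π)) = 0.19864517

0.198645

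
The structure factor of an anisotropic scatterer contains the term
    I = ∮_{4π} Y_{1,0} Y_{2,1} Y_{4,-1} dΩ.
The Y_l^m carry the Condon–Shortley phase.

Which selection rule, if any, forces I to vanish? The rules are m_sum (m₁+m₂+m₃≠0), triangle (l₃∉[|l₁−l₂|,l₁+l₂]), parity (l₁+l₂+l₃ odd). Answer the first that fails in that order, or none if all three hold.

triangle

Σmᵢ = 0  ✓
l₃∈[|l₁−l₂|,l₁+l₂]=[1,3], have l₃=4  ✗
Σlᵢ = 7 ⇒ odd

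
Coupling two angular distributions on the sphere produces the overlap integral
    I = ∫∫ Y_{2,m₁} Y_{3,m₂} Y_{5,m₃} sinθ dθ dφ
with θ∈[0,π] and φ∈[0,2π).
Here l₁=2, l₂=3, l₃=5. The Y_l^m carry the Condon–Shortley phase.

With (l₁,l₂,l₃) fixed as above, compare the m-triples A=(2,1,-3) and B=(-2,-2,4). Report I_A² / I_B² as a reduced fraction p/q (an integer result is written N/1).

Shared (l₁,l₂,l₃)=(2,3,5): N and (l;000)² cancel in I_A²/I_B².
A: Δ = 0!·4!·6!/11! = 1/2310; Racah Σ t=0..0: t=0:+1/1152 = 1/1152; ⇒ 3j(2 3 5; 2 1 -3)² = 1/33, sgn +1
B: Δ = 0!·4!·6!/11! = 1/2310; Racah Σ t=0..0: t=0:+1/2880 = 1/2880; ⇒ 3j(2 3 5; -2 -2 4)² = 3/55, sgn -1
I_A²/I_B² = (1/33)/(3/55) = 5/9

5/9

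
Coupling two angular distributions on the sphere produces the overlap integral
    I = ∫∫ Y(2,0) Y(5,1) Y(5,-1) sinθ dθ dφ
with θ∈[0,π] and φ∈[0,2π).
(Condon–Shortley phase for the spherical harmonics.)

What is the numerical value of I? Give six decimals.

m-sum 0 ✓  L=12 even ✓  3≤5≤7 ✓
Π(2lᵢ+1) = 5×11×11 = 605
triangle coeff Δ(2,5,5) = 1/38610
Σ_t [0,2]: t=0:+1/2880 t=1:−1/576 t=2:+1/2880 = -1/960
(3j)²=10/429 [(2 5 5; 0 0 0)], sign=+1
Σ_t [0,2]: t=0:+1/5760 t=1:−1/720 t=2:+1/2304 = -1/1280
(3j)²=27/1430 [(2 5 5; 0 1 -1)], sign=-1
⇒ 4πI² = 45/169
I = (-1)√(45/169/(4π)) = -0.14556534

-0.145565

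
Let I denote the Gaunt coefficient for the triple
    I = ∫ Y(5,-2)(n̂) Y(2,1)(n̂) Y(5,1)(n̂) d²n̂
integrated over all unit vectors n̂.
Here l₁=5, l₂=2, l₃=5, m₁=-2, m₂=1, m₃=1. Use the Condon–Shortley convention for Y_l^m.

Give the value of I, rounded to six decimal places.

m-sum 0 ✓  L=12 even ✓  3≤5≤7 ✓
Π(2lᵢ+1) = 11×5×11 = 605
triangle coeff Δ(5,2,5) = 1/38610
Σ_t [0,2]: t=0:+1/2880 t=1:−1/576 t=2:+1/2880 = -1/960
(3j)²=10/429 [(5 2 5; 0 0 0)], sign=+1
Σ_t [1,2]: t=1:−1/2880 t=2:+1/1440 = 1/2880
(3j)²=7/715 [(5 2 5; -2 1 1)], sign=+1
⇒ 4πI² = 70/507
I = (+1)√(70/507/(4π)) = 0.10481902

0.104819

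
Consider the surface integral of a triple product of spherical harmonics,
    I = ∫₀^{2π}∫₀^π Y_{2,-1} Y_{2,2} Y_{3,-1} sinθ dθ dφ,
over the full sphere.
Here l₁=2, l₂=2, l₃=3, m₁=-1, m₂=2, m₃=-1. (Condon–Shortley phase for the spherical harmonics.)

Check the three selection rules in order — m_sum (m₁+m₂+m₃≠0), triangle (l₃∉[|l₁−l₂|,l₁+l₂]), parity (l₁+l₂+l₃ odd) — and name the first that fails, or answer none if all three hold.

Σmᵢ = 0  ✓
l₃∈[|l₁−l₂|,l₁+l₂]=[0,4], have l₃=3  ✓
Σlᵢ = 7 ⇒ odd  ✗

parity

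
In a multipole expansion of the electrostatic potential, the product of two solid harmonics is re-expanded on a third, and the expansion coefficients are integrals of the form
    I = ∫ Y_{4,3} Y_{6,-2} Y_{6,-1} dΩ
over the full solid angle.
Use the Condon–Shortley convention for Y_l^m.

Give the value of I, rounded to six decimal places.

-0.039511

m-sum 0 ✓  L=16 even ✓  2≤6≤10 ✓
Π(2lᵢ+1) = 9×13×13 = 1521
triangle coeff Δ(4,6,6) = 1/15315300
Σ_t [0,4]: t=0:+1/829440 t=1:−1/25920 t=2:+1/9216 t=3:−1/25920 t=4:+1/829440 = 7/207360
(3j)²=28/2431 [(4 6 6; 0 0 0)], sign=+1
Σ_t [0,1]: t=0:+1/82944 t=1:−1/103680 = 1/414720
(3j)²=49/43758 [(4 6 6; 3 -2 -1)], sign=-1
⇒ 4πI² = 686/34969
I = (-1)√(686/34969/(4π)) = -0.03951077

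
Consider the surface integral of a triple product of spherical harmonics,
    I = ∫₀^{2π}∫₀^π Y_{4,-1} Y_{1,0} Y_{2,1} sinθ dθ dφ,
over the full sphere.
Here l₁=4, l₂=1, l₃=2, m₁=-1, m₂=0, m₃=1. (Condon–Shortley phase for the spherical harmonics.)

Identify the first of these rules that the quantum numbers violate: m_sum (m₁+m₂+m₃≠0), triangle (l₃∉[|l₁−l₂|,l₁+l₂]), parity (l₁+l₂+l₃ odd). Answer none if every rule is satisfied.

triangle

m₁+m₂+m₃ = -1 + 0 + 1 = 0  ✓
triangle: |4−1|=3 ≤ l₃=2 ≤ 4+1=5  ✗
parity: l₁+l₂+l₃ = 7 is odd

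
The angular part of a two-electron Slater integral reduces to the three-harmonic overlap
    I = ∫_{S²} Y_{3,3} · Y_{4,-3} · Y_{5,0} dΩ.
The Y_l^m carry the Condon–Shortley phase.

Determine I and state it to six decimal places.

m-sum 0 ✓  L=12 even ✓  1≤5≤7 ✓
Π(2lᵢ+1) = 7×9×11 = 693
triangle coeff Δ(3,4,5) = 1/180180
Σ_t [0,2]: t=0:+1/576 t=1:−1/144 t=2:+1/576 = -1/288
(3j)²=20/1001 [(3 4 5; 0 0 0)], sign=+1
Σ_t [0,0]: t=0:+1/5760 = 1/5760
(3j)²=5/572 [(3 4 5; 3 -3 0)], sign=-1
⇒ 4πI² = 225/1859
I = (-1)√(225/1859/(4π)) = -0.09814013

-0.098140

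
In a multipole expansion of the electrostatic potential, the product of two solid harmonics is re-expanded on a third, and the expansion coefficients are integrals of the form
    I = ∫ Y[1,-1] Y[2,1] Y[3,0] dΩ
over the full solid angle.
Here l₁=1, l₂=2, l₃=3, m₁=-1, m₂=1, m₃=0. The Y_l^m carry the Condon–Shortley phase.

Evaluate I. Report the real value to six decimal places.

Rules hold: Σm=0, L=6 even, 1≤3≤3.
N = 3·5·7 = 105
Δ = 0!·2!·4!/7! = 1/105
Racah Σ t=0..0: t=0:+1/4 = 1/4
⇒ 3j(1 2 3; 0 0 0)² = 3/35, sgn -1
Racah Σ t=0..0: t=0:+1/12 = 1/12
⇒ 3j(1 2 3; -1 1 0)² = 1/35, sgn -1
4πI² = N·(3j₀)²·(3jₘ)² = 9/35
I = +1·√(0.257143/4π) = 0.14304817

0.143048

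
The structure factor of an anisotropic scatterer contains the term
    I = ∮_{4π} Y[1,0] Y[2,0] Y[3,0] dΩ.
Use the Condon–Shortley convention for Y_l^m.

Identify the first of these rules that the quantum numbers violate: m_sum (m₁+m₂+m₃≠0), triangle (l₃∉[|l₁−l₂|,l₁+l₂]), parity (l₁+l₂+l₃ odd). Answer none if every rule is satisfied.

none

m₁+m₂+m₃ = 0 + 0 + 0 = 0  ✓
triangle: |1−2|=1 ≤ l₃=3 ≤ 1+2=3  ✓
parity: l₁+l₂+l₃ = 6 is even  ✓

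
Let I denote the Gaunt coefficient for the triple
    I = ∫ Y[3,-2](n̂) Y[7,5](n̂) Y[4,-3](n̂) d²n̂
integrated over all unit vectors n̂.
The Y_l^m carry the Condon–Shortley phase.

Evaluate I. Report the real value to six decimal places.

Rules hold: Σm=0, L=14 even, 4≤4≤10.
N = 7·15·9 = 945
Δ = 6!·0!·8!/15! = 1/45045
Racah Σ t=3..3: t=3:−1/20736 = -1/20736
⇒ 3j(3 7 4; 0 0 0)² = 35/1287, sgn -1
Racah Σ t=5..5: t=5:−1/604800 = -1/604800
⇒ 3j(3 7 4; -2 5 -3)² = 16/455, sgn +1
4πI² = N·(3j₀)²·(3jₘ)² = 1680/1859
I = -1·√(0.903712/4π) = -0.26816989

-0.268170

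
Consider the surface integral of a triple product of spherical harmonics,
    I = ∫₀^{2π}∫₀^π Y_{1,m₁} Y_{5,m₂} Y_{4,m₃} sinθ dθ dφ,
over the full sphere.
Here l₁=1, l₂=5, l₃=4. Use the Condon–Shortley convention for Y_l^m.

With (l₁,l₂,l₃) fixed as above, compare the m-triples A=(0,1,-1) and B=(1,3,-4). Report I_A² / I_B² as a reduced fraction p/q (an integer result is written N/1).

Same 1,5,4: normalisation and zero-m 3j drop out of the ratio.
A: Δ: 2! 0! 8! / 11! → 1/495; sum: t=1:−1/720 = -1/720; 3j²(1 5 4; 0 1 -1) = Δ·Π!·Σ² = 8/165  (sign +1)
B: Δ: 2! 0! 8! / 11! → 1/495; sum: t=0:+1/80640 = 1/80640; 3j²(1 5 4; 1 3 -4) = Δ·Π!·Σ² = 1/495  (sign +1)
I_A²/I_B² = (8/165)/(1/495) = 24/1

24/1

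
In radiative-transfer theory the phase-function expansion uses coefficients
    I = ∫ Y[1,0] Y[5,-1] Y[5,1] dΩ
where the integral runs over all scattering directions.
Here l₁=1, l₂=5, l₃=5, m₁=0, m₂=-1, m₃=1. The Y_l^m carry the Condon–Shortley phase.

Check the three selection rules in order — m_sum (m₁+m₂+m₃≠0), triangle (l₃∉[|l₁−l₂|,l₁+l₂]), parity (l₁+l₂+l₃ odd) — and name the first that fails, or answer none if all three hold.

azimuthal sum: 0 − 1 + 1 = 0  ✓
4 ≤ 5 ≤ 6 (triangle on l)  ✓
L = 1 + 5 + 5 = 11 (odd)  ✗

parity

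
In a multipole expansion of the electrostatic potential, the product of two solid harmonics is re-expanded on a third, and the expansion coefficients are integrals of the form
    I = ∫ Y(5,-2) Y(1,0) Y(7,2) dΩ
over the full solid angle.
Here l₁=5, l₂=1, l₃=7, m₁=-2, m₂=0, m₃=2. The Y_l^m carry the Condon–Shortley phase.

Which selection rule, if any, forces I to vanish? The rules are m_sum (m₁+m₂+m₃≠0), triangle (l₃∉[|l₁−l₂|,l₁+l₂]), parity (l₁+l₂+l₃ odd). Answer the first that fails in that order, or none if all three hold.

Σmᵢ = 0  ✓
l₃∈[|l₁−l₂|,l₁+l₂]=[4,6], have l₃=7  ✗
Σlᵢ = 13 ⇒ odd

triangle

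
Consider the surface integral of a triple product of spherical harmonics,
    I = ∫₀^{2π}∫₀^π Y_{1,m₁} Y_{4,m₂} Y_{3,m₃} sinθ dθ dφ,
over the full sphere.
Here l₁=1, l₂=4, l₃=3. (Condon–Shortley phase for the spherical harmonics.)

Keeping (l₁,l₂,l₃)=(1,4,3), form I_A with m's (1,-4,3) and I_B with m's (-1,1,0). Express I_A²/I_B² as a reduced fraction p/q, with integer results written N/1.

14/5

Shared (l₁,l₂,l₃)=(1,4,3): N and (l;000)² cancel in I_A²/I_B².
A: Δ = 2!·0!·6!/9! = 1/252; Racah Σ t=0..0: t=0:+1/1440 = 1/1440; ⇒ 3j(1 4 3; 1 -4 3)² = 1/9, sgn +1
B: Δ = 2!·0!·6!/9! = 1/252; Racah Σ t=2..2: t=2:+1/72 = 1/72; ⇒ 3j(1 4 3; -1 1 0)² = 5/126, sgn -1
I_A²/I_B² = (1/9)/(5/126) = 14/5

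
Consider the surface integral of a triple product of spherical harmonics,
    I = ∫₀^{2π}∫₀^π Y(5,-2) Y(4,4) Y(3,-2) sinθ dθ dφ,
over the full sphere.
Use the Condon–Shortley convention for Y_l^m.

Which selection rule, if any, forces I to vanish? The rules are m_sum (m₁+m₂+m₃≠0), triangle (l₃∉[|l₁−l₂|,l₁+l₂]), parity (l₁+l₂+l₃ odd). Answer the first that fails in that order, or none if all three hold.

none

m₁+m₂+m₃ = -2 + 4 − 2 = 0  ✓
triangle: |5−4|=1 ≤ l₃=3 ≤ 5+4=9  ✓
parity: l₁+l₂+l₃ = 12 is even  ✓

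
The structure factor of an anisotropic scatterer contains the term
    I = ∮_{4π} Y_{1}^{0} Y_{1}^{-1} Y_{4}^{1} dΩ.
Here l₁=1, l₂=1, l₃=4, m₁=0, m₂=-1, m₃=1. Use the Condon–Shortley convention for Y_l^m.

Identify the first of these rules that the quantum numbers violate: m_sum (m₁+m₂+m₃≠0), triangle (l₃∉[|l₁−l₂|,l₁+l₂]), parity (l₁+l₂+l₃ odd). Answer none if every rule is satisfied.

triangle

Σmᵢ = 0  ✓
l₃∈[|l₁−l₂|,l₁+l₂]=[0,2], have l₃=4  ✗
Σlᵢ = 6 ⇒ even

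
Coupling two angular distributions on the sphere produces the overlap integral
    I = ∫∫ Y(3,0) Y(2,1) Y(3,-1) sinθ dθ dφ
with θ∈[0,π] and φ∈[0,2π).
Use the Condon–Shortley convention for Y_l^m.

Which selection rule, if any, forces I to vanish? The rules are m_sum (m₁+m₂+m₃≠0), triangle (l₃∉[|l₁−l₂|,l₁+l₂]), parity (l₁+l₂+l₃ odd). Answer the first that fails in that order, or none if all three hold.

azimuthal sum: 0 + 1 − 1 = 0  ✓
1 ≤ 3 ≤ 5 (triangle on l)  ✓
L = 3 + 2 + 3 = 8 (even)  ✓

none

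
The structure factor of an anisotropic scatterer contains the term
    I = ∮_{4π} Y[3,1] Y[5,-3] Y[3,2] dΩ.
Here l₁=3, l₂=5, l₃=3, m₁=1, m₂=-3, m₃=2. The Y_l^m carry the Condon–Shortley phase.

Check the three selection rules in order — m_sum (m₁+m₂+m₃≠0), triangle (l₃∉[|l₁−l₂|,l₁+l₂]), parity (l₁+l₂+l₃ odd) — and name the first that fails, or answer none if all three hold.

parity

Σmᵢ = 0  ✓
l₃∈[|l₁−l₂|,l₁+l₂]=[2,8], have l₃=3  ✓
Σlᵢ = 11 ⇒ odd  ✗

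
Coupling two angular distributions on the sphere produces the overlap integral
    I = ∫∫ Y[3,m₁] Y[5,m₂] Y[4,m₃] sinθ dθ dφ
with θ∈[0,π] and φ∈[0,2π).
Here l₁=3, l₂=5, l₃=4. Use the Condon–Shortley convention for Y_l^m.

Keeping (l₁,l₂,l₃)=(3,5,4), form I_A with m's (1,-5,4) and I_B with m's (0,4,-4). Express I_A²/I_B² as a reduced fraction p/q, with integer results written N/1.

5/6

Shared (l₁,l₂,l₃)=(3,5,4): N and (l;000)² cancel in I_A²/I_B².
A: Δ = 4!·2!·6!/13! = 1/180180; Racah Σ t=0..0: t=0:+1/34560 = 1/34560; ⇒ 3j(3 5 4; 1 -5 4)² = 14/429, sgn +1
B: Δ = 4!·2!·6!/13! = 1/180180; Racah Σ t=3..3: t=3:−1/8640 = -1/8640; ⇒ 3j(3 5 4; 0 4 -4)² = 28/715, sgn -1
I_A²/I_B² = (14/429)/(28/715) = 5/6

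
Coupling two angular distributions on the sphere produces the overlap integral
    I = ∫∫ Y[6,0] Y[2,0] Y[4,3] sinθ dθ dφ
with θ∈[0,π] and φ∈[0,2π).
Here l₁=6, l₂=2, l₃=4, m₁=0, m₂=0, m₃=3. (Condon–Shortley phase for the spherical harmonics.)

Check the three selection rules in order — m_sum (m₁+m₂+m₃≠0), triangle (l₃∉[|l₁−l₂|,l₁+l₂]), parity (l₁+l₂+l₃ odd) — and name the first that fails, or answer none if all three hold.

m_sum

azimuthal sum: 0 + 0 + 3 = 3  ✗
4 ≤ 4 ≤ 8 (triangle on l)
L = 6 + 2 + 4 = 12 (even)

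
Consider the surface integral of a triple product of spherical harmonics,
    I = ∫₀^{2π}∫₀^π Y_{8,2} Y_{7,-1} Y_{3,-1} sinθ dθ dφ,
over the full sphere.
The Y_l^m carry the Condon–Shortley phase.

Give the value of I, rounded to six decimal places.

0.115043

Checks pass: Σm=0; 18 even; l₃=3∈[1,15].
(2·8+1)(2·7+1)(2·3+1) = 1785
Δ: 12! 4! 2! / 19! → 1/5290740
sum: t=5:−1/7257600 t=6:+1/2073600 t=7:−1/7257600 = 1/4838400
3j²(8 7 3; 0 0 0) = Δ·Π!·Σ² = 252/20995  (sign -1)
sum: t=4:+1/7741440 t=5:−1/3628800 t=6:+1/24883200 = -37/348364800
3j²(8 7 3; 2 -1 -1) = Δ·Π!·Σ² = 1369/176358  (sign -1)
combine: 4πI² = 1785·252/20995·1369/176358 = 172494/1037153
take √, sign +1: I = 0.11504312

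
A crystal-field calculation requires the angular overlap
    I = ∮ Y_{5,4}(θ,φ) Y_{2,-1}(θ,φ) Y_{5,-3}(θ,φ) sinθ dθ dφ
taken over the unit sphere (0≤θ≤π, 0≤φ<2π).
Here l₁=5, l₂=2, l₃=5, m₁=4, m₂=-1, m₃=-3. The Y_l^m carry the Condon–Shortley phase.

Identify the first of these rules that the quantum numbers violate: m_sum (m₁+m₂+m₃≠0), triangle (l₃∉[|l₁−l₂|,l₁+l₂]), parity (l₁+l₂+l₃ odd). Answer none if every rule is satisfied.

none

azimuthal sum: 4 − 1 − 3 = 0  ✓
3 ≤ 5 ≤ 7 (triangle on l)  ✓
L = 5 + 2 + 5 = 12 (even)  ✓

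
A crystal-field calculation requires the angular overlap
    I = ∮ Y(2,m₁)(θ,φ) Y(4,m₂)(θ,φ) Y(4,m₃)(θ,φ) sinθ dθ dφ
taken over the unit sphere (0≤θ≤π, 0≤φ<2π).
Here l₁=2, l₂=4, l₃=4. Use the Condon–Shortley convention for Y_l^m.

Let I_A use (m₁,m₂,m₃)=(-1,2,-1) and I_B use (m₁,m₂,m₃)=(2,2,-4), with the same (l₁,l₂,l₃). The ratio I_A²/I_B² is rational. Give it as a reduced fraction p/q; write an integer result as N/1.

81/56

Same 2,4,4: normalisation and zero-m 3j drop out of the ratio.
A: Δ: 2! 2! 6! / 11! → 1/13860; sum: t=1:−1/240 t=2:+1/96 = 1/160; 3j²(2 4 4; -1 2 -1) = Δ·Π!·Σ² = 27/1540  (sign -1)
B: Δ: 2! 2! 6! / 11! → 1/13860; sum: t=0:+1/2880 = 1/2880; 3j²(2 4 4; 2 2 -4) = Δ·Π!·Σ² = 2/165  (sign +1)
I_A²/I_B² = (27/1540)/(2/165) = 81/56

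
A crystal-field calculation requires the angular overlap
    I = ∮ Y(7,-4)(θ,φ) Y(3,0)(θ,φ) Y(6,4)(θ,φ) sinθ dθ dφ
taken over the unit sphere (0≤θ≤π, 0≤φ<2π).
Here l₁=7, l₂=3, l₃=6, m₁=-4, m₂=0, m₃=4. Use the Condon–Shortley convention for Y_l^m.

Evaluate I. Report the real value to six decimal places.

-0.078810

m-sum 0 ✓  L=16 even ✓  4≤6≤10 ✓
Π(2lᵢ+1) = 15×7×13 = 1365
triangle coeff Δ(7,3,6) = 1/2042040
Σ_t [1,3]: t=1:−1/207360 t=2:+1/57600 t=3:−1/207360 = 1/129600
(3j)²=168/12155 [(7 3 6; 0 0 0)], sign=+1
Σ_t [1,3]: t=1:−1/43545600 t=2:+1/1451520 t=3:−1/967680 = -1/2721600
(3j)²=32/7735 [(7 3 6; -4 0 4)], sign=-1
⇒ 4πI² = 16128/206635
I = (-1)√(16128/206635/(4π)) = -0.07881037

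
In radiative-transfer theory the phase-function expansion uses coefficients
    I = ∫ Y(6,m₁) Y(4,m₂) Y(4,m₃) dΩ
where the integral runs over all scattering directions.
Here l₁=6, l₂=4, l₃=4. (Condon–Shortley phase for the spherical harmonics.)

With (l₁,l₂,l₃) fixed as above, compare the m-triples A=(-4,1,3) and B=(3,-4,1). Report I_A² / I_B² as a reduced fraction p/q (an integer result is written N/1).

3/80

Shared (l₁,l₂,l₃)=(6,4,4): N and (l;000)² cancel in I_A²/I_B².
A: Δ = 6!·6!·2!/15! = 1/1261260; Racah Σ t=4..5: t=4:+1/34560 t=5:−1/28800 = -1/172800; ⇒ 3j(6 4 4; -4 1 3)² = 1/1430, sgn +1
B: Δ = 6!·6!·2!/15! = 1/1261260; Racah Σ t=0..0: t=0:+1/51840 = 1/51840; ⇒ 3j(6 4 4; 3 -4 1)² = 8/429, sgn -1
I_A²/I_B² = (1/1430)/(8/429) = 3/80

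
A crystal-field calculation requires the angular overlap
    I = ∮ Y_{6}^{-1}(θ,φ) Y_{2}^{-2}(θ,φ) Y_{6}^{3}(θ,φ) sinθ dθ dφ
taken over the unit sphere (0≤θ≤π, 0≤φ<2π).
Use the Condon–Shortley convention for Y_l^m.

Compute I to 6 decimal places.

Checks pass: Σm=0; 14 even; l₃=6∈[4,8].
(2·6+1)(2·2+1)(2·6+1) = 845
Δ: 2! 10! 2! / 15! → 1/90090
sum: t=0:+1/69120 t=1:−1/14400 t=2:+1/69120 = -7/172800
3j²(6 2 6; 0 0 0) = Δ·Π!·Σ² = 14/715  (sign -1)
sum: t=0:+1/120960 = 1/120960
3j²(6 2 6; -1 -2 3) = Δ·Π!·Σ² = 24/1001  (sign -1)
combine: 4πI² = 845·14/715·24/1001 = 48/121
take √, sign +1: I = 0.17767364

0.177674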